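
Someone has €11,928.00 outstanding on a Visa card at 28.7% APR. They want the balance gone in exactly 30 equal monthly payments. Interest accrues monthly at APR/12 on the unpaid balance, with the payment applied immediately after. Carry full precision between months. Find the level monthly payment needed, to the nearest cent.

€561.69

Monthly rate r = 28.7%/12 = 2.39167% = 0.0239167.
Level-payment amortization: P = B₀·r / (1 − (1+r)^(−n)) = 11928.00·0.0239167 / (1 − 1.02392^(−30)).
Denominator 1 − (1+r)^(−30) = 0.507890631.
P = 285.278 / 0.507890631 ≈ 561.69.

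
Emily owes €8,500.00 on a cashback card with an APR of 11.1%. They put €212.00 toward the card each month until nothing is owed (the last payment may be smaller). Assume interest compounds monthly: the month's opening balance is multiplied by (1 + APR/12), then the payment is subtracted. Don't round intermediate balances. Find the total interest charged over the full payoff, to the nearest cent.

Monthly rate r = 11.1%/12 = 0.925% = 0.00925.
Payoff takes n = ⌈−ln(1 − rB₀/P)/ln(1+r)⌉ = ⌈50.331⌉ = 51 payments; the last is €70.38.
Total paid = 50·€212.00 + €70.38 = €10,670.38.
Total interest = total paid − principal = €10,670.38 − €8,500.00 = €2,170.38.

€2,170.38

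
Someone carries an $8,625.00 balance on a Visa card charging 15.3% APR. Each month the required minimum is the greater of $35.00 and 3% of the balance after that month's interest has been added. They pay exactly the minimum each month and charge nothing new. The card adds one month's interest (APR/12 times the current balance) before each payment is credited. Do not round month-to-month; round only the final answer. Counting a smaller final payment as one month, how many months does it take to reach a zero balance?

Monthly rate r = 15.3%/12 = 1.275% = 0.01275.
While 3% of the post-interest balance exceeds $35.00, each month B ← (B·(1+r))·(1 − 0.03), i.e. B shrinks by the factor (1+r)·0.97 = 0.98237.
This holds for months 1–114. Entering month 115 the balance is $1,134.99; 3% of the post-interest balance is now below $35.00, so the flat $35.00 minimum applies from here.
From month 115 a fixed $35.00 at rate r clears $1,134.99 in 43 more payments. Total: 114 + 43 = 157 months.

157 months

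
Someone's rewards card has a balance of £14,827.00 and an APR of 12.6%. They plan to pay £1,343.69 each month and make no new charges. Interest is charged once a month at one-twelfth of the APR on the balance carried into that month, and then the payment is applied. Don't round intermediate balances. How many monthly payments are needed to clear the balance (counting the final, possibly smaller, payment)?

12 months

Monthly rate r = 12.6%/12 = 1.05% = 0.0105.
Recurrence: B ← B·(1+r) − £1,343.69.
Month 1: interest £155.68; balance after payment £13,638.99.
Month 2: interest £143.21; balance after payment £12,438.51.
Closed form: n = −ln(1 − rB₀/P)/ln(1+r) = −ln(0.88414)/ln(1.0105) ≈ 11.789, so the balance reaches zero during payment 12.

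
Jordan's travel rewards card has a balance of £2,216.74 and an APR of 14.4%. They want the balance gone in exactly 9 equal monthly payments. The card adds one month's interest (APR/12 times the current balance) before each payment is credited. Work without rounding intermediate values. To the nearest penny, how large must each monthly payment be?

£261.32

Monthly rate r = 14.4%/12 = 1.2% = 0.012.
Level-payment amortization: P = B₀·r / (1 − (1+r)^(−n)) = 2216.74·0.012 / (1 − 1.012^(−9)).
Denominator 1 − (1+r)^(−9) = 0.101795167.
P = 26.6009 / 0.101795167 ≈ 261.32.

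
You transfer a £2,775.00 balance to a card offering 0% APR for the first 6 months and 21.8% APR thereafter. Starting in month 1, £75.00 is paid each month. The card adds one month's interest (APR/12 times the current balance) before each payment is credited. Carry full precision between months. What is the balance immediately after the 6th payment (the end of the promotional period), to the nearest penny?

Promo months 1–6 at r₀ = 0%/12 = 0; months 7+ at r₁ = 21.8%/12 = 0.0181667.
After month 6 (no interest yet): B = £2,775.00 − 6·£75.00 = £2,325.00.

£2,325.00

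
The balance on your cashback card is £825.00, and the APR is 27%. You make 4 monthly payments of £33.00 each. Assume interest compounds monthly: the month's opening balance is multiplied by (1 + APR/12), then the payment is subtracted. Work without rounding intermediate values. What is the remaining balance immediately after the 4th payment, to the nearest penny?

Monthly rate r = 27%/12 = 2.25% = 0.0225.
Each month: B ← B·(1+r) − £33.00.
Month 1: interest £18.56; balance after payment £810.56.
Month 2: interest £18.24; balance after payment £795.80.
Month 3: interest £17.91; balance after payment £780.71.
Month 4: interest £17.57; balance after payment £765.27.

£765.27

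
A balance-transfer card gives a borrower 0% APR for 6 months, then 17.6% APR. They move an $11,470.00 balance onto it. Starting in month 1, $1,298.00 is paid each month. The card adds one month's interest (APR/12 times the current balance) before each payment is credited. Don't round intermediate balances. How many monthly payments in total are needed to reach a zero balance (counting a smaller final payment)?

9 payments

Promo months 1–6 at r₀ = 0%/12 = 0; months 7+ at r₁ = 17.6%/12 = 0.0146667.
After month 6 (no interest yet): B = $11,470.00 − 6·$1,298.00 = $3,682.00.
Then at r₁ with $1,298.00/mo: n₂ = −ln(1 − r₁·B/P)/ln(1+r₁) ≈ 2.92 → 3 more payments.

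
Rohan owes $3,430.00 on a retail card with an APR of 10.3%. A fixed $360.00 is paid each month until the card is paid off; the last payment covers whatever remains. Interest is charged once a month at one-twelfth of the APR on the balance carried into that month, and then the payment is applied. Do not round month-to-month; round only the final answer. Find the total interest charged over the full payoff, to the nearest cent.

$163.76

Monthly rate r = 10.3%/12 = 0.858333% = 0.00858333.
Payoff takes n = ⌈−ln(1 − rB₀/P)/ln(1+r)⌉ = ⌈9.983⌉ = 10 payments; the last is $353.76.
Total paid = 9·$360.00 + $353.76 = $3,593.76.
Total interest = total paid − principal = $3,593.76 − $3,430.00 = $163.76.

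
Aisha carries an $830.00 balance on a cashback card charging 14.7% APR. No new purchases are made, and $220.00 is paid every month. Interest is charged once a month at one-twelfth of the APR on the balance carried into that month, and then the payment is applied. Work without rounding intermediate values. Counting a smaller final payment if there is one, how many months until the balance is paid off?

4 payments

Monthly rate r = 14.7%/12 = 1.225% = 0.01225.
Recurrence: B ← B·(1+r) − $220.00.
Month 1: interest $10.17; balance after payment $620.17.
Month 2: interest $7.60; balance after payment $407.76.
Month 3: interest $5.00; balance after payment $192.76.
Month 4: interest $2.36; balance after payment $0.00.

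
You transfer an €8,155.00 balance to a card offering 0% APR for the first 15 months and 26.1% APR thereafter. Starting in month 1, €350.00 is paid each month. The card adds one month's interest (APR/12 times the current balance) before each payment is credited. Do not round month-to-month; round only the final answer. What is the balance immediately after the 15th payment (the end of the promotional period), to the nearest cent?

Promo months 1–15 at r₀ = 0%/12 = 0; months 16+ at r₁ = 26.1%/12 = 0.02175.
After month 15 (no interest yet): B = €8,155.00 − 15·€350.00 = €2,905.00.

€2,905.00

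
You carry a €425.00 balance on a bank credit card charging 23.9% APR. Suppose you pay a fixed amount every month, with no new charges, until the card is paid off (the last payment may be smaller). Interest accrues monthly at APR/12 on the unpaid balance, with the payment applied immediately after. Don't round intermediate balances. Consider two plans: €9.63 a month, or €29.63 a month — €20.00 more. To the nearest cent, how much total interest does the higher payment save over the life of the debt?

Monthly rate r = 23.9%/12 = 1.99167% = 0.0199167.
At €9.63/mo: n = ⌈−ln(1 − rB₀/P)/ln(1+r)⌉ = 108 payments (last €0.82); total interest = total paid − €425.00 = €606.23.
At €29.63/mo: 18 payments (last €1.76); total interest €80.47.
Interest saved = €606.23 − €80.47 = €525.76.

€525.76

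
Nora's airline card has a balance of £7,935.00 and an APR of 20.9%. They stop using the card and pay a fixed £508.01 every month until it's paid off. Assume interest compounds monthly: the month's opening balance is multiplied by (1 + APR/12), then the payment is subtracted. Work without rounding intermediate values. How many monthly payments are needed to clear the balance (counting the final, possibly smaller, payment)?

19 months

Monthly rate r = 20.9%/12 = 1.74167% = 0.0174167.
Recurrence: B ← B·(1+r) − £508.01.
Month 1: interest £138.20; balance after payment £7,565.19.
Month 2: interest £131.76; balance after payment £7,188.94.
Closed form: n = −ln(1 − rB₀/P)/ln(1+r) = −ln(0.72796)/ln(1.01742) ≈ 18.389, so the balance reaches zero during payment 19.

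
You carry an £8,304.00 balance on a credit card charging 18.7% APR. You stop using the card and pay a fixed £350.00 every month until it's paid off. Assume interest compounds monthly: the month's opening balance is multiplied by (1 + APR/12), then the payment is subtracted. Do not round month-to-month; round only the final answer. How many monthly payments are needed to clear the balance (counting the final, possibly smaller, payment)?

Monthly rate r = 18.7%/12 = 1.55833% = 0.0155833.
Recurrence: B ← B·(1+r) − £350.00.
Month 1: interest £129.40; balance after payment £8,083.40.
Month 2: interest £125.97; balance after payment £7,859.37.
Closed form: n = −ln(1 − rB₀/P)/ln(1+r) = −ln(0.63027)/ln(1.01558) ≈ 29.852, so the balance reaches zero during payment 30.

30 months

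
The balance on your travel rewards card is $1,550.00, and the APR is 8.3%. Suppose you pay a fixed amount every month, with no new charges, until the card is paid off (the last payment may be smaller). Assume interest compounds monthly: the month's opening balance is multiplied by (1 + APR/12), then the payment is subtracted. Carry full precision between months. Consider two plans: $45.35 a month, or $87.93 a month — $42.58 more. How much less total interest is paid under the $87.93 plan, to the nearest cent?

Monthly rate r = 8.3%/12 = 0.691667% = 0.00691667.
At $45.35/mo: n = ⌈−ln(1 − rB₀/P)/ln(1+r)⌉ = 40 payments (last $5.89); total interest = total paid − $1,550.00 = $224.54.
At $87.93/mo: 19 payments (last $75.96); total interest $108.70.
Interest saved = $224.54 − $108.70 = $115.84.

$115.84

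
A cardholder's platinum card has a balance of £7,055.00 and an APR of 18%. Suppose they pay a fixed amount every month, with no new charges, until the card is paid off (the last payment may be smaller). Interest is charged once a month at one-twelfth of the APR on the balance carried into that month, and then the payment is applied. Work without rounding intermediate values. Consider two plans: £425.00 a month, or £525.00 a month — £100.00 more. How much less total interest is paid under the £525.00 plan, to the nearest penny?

Monthly rate r = 18%/12 = 1.5% = 0.015.
At £425.00/mo: n = ⌈−ln(1 − rB₀/P)/ln(1+r)⌉ = 20 payments (last £99.50); total interest = total paid − £7,055.00 = £1,119.50.
At £525.00/mo: 16 payments (last £63.20); total interest £883.20.
Interest saved = £1,119.50 − £883.20 = £236.30.

£236.30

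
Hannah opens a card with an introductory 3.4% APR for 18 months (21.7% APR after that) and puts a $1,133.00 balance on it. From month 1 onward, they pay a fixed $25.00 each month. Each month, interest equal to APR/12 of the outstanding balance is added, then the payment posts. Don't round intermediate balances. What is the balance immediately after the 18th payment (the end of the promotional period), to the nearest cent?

$731.19

Promo months 1–18 at r₀ = 3.4%/12 = 0.00283333; months 19+ at r₁ = 21.7%/12 = 0.0180833.
After month 18: iterate B ← B·(1+r₀) − $25.00 for 18 months → $731.19.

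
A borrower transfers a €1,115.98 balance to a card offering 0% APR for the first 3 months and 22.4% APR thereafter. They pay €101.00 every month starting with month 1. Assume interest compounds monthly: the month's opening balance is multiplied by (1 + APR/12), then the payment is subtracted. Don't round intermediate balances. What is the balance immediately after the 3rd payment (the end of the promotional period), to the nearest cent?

Promo months 1–3 at r₀ = 0%/12 = 0; months 4+ at r₁ = 22.4%/12 = 0.0186667.
After month 3 (no interest yet): B = €1,115.98 − 3·€101.00 = €812.98.

€812.98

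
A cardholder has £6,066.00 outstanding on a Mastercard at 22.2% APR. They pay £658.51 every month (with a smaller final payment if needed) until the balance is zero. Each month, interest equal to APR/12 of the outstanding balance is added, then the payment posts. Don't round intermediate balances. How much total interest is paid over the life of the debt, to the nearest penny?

Monthly rate r = 22.2%/12 = 1.85% = 0.0185.
Payoff takes n = ⌈−ln(1 − rB₀/P)/ln(1+r)⌉ = ⌈10.192⌉ = 11 payments; the last is £127.46.
Total paid = 10·£658.51 + £127.46 = £6,712.56.
Total interest = total paid − principal = £6,712.56 − £6,066.00 = £646.56.

£646.56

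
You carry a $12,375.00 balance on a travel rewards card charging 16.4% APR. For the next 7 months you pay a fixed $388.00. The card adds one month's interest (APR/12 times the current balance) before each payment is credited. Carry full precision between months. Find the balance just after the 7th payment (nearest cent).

$10,778.61

Monthly rate r = 16.4%/12 = 1.36667% = 0.0136667.
Each month: B ← B·(1+r) − $388.00.
Month 1: interest $169.12; balance after payment $12,156.12.
Month 2: interest $166.13; balance after payment $11,934.26.
Month 3: interest $163.10; balance after payment $11,709.36.
Month 4: interest $160.03; balance after payment $11,481.39.
Month 5: interest $156.91; balance after payment $11,250.30.
Month 6: interest $153.75; balance after payment $11,016.05.
Month 7: interest $150.55; balance after payment $10,778.61.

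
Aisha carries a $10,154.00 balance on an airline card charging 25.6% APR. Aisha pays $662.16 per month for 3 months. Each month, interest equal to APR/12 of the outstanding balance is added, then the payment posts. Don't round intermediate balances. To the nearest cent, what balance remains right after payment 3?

$8,788.66

Monthly rate r = 25.6%/12 = 2.13333% = 0.0213333.
Each month: B ← B·(1+r) − $662.16.
Month 1: interest $216.62; balance after payment $9,708.46.
Month 2: interest $207.11; balance after payment $9,253.41.
Month 3: interest $197.41; balance after payment $8,788.66.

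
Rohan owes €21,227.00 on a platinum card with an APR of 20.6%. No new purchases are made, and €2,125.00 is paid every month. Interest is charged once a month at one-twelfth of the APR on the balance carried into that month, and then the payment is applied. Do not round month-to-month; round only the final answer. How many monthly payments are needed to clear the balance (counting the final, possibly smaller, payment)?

Monthly rate r = 20.6%/12 = 1.71667% = 0.0171667.
Recurrence: B ← B·(1+r) − €2,125.00.
Month 1: interest €364.40; balance after payment €19,466.40.
Month 2: interest €334.17; balance after payment €17,675.57.
Closed form: n = −ln(1 − rB₀/P)/ln(1+r) = −ln(0.82852)/ln(1.01717) ≈ 11.052, so the balance reaches zero during payment 12.

12 payments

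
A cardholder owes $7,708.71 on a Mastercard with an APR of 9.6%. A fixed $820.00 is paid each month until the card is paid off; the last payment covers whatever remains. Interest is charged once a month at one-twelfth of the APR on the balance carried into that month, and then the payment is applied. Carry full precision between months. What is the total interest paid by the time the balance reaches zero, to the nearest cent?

$337.79

Monthly rate r = 9.6%/12 = 0.8% = 0.008.
Payoff takes n = ⌈−ln(1 − rB₀/P)/ln(1+r)⌉ = ⌈9.812⌉ = 10 payments; the last is $666.50.
Total paid = 9·$820.00 + $666.50 = $8,046.50.
Total interest = total paid − principal = $8,046.50 − $7,708.71 = $337.79.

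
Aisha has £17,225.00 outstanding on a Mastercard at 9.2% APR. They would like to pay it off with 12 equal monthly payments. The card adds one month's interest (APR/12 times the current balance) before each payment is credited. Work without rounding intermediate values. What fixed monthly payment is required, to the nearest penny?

£1,507.95

Monthly rate r = 9.2%/12 = 0.766667% = 0.00766667.
Level-payment amortization: P = B₀·r / (1 − (1+r)^(−n)) = 17225.00·0.00766667 / (1 − 1.00767^(−12)).
Denominator 1 − (1+r)^(−12) = 0.0875747599.
P = 132.058 / 0.0875747599 ≈ 1507.95.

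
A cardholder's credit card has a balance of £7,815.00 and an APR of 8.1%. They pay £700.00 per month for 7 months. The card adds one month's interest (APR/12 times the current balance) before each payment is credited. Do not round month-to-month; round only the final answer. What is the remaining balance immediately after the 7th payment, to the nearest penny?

£3,191.47

Monthly rate r = 8.1%/12 = 0.675% = 0.00675.
Each month: B ← B·(1+r) − £700.00.
Month 1: interest £52.75; balance after payment £7,167.75.
Month 2: interest £48.38; balance after payment £6,516.13.
Month 3: interest £43.98; balance after payment £5,860.12.
Month 4: interest £39.56; balance after payment £5,199.67.
Month 5: interest £35.10; balance after payment £4,534.77.
Month 6: interest £30.61; balance after payment £3,865.38.
Month 7: interest £26.09; balance after payment £3,191.47.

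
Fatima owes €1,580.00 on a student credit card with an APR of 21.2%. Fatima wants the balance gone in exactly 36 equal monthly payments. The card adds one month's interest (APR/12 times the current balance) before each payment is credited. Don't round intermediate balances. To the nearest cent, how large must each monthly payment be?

€59.69

Monthly rate r = 21.2%/12 = 1.76667% = 0.0176667.
Level-payment amortization: P = B₀·r / (1 − (1+r)^(−n)) = 1580.00·0.0176667 / (1 − 1.01767^(−36)).
Denominator 1 − (1+r)^(−36) = 0.467646376.
P = 27.9133 / 0.467646376 ≈ 59.69.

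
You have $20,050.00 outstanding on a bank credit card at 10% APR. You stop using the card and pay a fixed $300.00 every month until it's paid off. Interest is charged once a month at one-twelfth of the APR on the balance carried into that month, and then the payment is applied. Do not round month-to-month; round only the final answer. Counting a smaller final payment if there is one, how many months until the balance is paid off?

99 payments

Monthly rate r = 10%/12 = 0.833333% = 0.00833333.
Recurrence: B ← B·(1+r) − $300.00.
Month 1: interest $167.08; balance after payment $19,917.08.
Month 2: interest $165.98; balance after payment $19,783.06.
Closed form: n = −ln(1 − rB₀/P)/ln(1+r) = −ln(0.44306)/ln(1.00833) ≈ 98.094, so the balance reaches zero during payment 99.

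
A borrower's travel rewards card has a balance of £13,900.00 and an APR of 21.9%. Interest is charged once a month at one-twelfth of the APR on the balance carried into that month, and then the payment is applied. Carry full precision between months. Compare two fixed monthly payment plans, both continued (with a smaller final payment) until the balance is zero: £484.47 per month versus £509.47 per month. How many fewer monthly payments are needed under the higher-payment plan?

3 fewer payments

Monthly rate r = 21.9%/12 = 1.825% = 0.01825.
At £484.47/mo: n = ⌈−ln(1 − rB₀/P)/ln(1+r)⌉ = 42 payments (last £0.58); total interest = total paid − £13,900.00 = £5,963.85.
At £509.47/mo: 39 payments (last £49.61); total interest £5,509.47.
Payments saved = 42 − 39 = 3.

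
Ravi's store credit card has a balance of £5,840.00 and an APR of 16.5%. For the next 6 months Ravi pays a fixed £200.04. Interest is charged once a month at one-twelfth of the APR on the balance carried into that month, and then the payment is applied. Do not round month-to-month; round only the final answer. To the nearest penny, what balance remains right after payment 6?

£5,096.41

Monthly rate r = 16.5%/12 = 1.375% = 0.01375.
Each month: B ← B·(1+r) − £200.04.
Month 1: interest £80.30; balance after payment £5,720.26.
Month 2: interest £78.65; balance after payment £5,598.87.
Month 3: interest £76.98; balance after payment £5,475.82.
Month 4: interest £75.29; balance after payment £5,351.07.
Month 5: interest £73.58; balance after payment £5,224.61.
Month 6: interest £71.84; balance after payment £5,096.41.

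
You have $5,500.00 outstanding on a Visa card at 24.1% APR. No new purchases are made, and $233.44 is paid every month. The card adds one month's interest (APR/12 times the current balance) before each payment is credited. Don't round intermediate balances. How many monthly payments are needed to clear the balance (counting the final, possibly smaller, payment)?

33 months

Monthly rate r = 24.1%/12 = 2.00833% = 0.0200833.
Recurrence: B ← B·(1+r) − $233.44.
Month 1: interest $110.46; balance after payment $5,377.02.
Month 2: interest $107.99; balance after payment $5,251.57.
Closed form: n = −ln(1 − rB₀/P)/ln(1+r) = −ln(0.52682)/ln(1.02008) ≈ 32.231, so the balance reaches zero during payment 33.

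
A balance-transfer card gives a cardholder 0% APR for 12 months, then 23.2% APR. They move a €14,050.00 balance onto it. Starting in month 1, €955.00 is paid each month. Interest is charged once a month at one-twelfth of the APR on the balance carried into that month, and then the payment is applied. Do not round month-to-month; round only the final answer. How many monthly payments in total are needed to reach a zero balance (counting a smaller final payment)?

15 payments

Promo months 1–12 at r₀ = 0%/12 = 0; months 13+ at r₁ = 23.2%/12 = 0.0193333.
After month 12 (no interest yet): B = €14,050.00 − 12·€955.00 = €2,590.00.
Then at r₁ with €955.00/mo: n₂ = −ln(1 − r₁·B/P)/ln(1+r₁) ≈ 2.81 → 3 more payments.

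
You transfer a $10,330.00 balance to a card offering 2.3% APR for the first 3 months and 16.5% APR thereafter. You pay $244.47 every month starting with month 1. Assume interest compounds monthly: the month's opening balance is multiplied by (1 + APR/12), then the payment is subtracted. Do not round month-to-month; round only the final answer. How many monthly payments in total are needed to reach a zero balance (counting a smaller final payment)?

Promo months 1–3 at r₀ = 2.3%/12 = 0.00191667; months 4+ at r₁ = 16.5%/12 = 0.01375.
After month 3: iterate B ← B·(1+r₀) − $244.47 for 3 months → $9,654.69.
Then at r₁ with $244.47/mo: n₂ = −ln(1 − r₁·B/P)/ln(1+r₁) ≈ 57.34 → 58 more payments.

61 payments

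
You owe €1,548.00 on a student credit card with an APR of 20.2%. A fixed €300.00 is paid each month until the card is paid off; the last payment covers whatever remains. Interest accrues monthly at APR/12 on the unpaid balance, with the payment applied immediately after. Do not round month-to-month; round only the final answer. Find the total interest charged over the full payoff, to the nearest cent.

€85.61

Monthly rate r = 20.2%/12 = 1.68333% = 0.0168333.
Payoff takes n = ⌈−ln(1 − rB₀/P)/ln(1+r)⌉ = ⌈5.443⌉ = 6 payments; the last is €133.61.
Total paid = 5·€300.00 + €133.61 = €1,633.61.
Total interest = total paid − principal = €1,633.61 − €1,548.00 = €85.61.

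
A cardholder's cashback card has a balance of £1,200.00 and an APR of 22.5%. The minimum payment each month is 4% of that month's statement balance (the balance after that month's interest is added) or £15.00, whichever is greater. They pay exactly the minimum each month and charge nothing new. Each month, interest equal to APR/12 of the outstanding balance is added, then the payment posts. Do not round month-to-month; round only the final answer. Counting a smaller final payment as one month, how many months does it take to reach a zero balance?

Monthly rate r = 22.5%/12 = 1.875% = 0.01875.
While 4% of the post-interest balance exceeds £15.00, each month B ← (B·(1+r))·(1 − 0.04), i.e. B shrinks by the factor (1+r)·0.96 = 0.978.
This holds for months 1–54. Entering month 55 the balance is £360.98; 4% of the post-interest balance is now below £15.00, so the flat £15.00 minimum applies from here.
From month 55 a fixed £15.00 at rate r clears £360.98 in 33 more payments. Total: 54 + 33 = 87 months.

87 months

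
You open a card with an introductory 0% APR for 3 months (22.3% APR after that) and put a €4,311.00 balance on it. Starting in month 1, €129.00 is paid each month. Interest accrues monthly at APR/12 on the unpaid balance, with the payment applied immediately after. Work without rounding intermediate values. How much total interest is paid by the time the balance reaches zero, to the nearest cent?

€1,912.58

Promo months 1–3 at r₀ = 0%/12 = 0; months 4+ at r₁ = 22.3%/12 = 0.0185833.
After month 3 (no interest yet): B = €4,311.00 − 3·€129.00 = €3,924.00.
Then at r₁ with €129.00/mo: n₂ = −ln(1 − r₁·B/P)/ln(1+r₁) ≈ 45.24 → 46 more payments.
Total paid = 48·€129.00 + €31.58 = €6,223.58; interest = €6,223.58 − €4,311.00 = €1,912.58.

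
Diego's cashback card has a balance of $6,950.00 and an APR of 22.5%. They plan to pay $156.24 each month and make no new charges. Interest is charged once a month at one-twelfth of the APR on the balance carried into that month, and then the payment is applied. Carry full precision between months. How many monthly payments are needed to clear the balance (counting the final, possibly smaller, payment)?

97 payments

Monthly rate r = 22.5%/12 = 1.875% = 0.01875.
Recurrence: B ← B·(1+r) − $156.24.
Month 1: interest $130.31; balance after payment $6,924.07.
Month 2: interest $129.83; balance after payment $6,897.66.
Closed form: n = −ln(1 − rB₀/P)/ln(1+r) = −ln(0.16595)/ln(1.01875) ≈ 96.687, so the balance reaches zero during payment 97.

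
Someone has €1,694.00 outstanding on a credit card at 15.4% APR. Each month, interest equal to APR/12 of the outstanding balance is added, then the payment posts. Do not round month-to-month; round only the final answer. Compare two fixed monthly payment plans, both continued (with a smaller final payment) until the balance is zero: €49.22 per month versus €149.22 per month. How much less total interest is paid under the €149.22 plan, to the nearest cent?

€406.91

Monthly rate r = 15.4%/12 = 1.28333% = 0.0128333.
At €49.22/mo: n = ⌈−ln(1 − rB₀/P)/ln(1+r)⌉ = 46 payments (last €34.82); total interest = total paid − €1,694.00 = €555.72.
At €149.22/mo: 13 payments (last €52.17); total interest €148.81.
Interest saved = €555.72 − €148.81 = €406.91.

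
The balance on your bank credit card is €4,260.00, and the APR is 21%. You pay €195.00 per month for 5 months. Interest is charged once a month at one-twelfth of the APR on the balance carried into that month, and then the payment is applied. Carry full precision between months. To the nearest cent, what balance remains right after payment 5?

Monthly rate r = 21%/12 = 1.75% = 0.0175.
Each month: B ← B·(1+r) − €195.00.
Month 1: interest €74.55; balance after payment €4,139.55.
Month 2: interest €72.44; balance after payment €4,016.99.
Month 3: interest €70.30; balance after payment €3,892.29.
Month 4: interest €68.12; balance after payment €3,765.40.
Month 5: interest €65.89; balance after payment €3,636.30.

€3,636.30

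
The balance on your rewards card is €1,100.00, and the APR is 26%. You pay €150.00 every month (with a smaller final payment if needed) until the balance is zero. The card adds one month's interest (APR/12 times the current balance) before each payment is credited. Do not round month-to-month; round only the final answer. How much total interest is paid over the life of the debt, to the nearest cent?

Monthly rate r = 26%/12 = 2.16667% = 0.0216667.
Payoff takes n = ⌈−ln(1 − rB₀/P)/ln(1+r)⌉ = ⌈8.072⌉ = 9 payments; the last is €10.95.
Total paid = 8·€150.00 + €10.95 = €1,210.95.
Total interest = total paid − principal = €1,210.95 − €1,100.00 = €110.95.

€110.95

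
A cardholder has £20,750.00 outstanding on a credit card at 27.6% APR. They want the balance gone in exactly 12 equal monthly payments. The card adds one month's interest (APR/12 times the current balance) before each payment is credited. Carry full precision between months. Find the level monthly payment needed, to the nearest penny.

Monthly rate r = 27.6%/12 = 2.3% = 0.023.
Level-payment amortization: P = B₀·r / (1 − (1+r)^(−n)) = 20750.00·0.023 / (1 − 1.023^(−12)).
Denominator 1 − (1+r)^(−12) = 0.23881119.
P = 477.25 / 0.23881119 ≈ 1998.44.

£1,998.44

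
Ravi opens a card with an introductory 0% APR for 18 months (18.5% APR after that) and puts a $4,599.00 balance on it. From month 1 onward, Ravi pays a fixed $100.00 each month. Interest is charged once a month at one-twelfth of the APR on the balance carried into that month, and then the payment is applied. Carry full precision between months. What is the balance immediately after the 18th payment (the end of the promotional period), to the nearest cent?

Promo months 1–18 at r₀ = 0%/12 = 0; months 19+ at r₁ = 18.5%/12 = 0.0154167.
After month 18 (no interest yet): B = $4,599.00 − 18·$100.00 = $2,799.00.

$2,799.00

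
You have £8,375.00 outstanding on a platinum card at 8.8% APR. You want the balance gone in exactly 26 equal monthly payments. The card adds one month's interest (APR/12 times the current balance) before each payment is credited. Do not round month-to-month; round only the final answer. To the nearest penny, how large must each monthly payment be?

£354.98

Monthly rate r = 8.8%/12 = 0.733333% = 0.00733333.
Level-payment amortization: P = B₀·r / (1 − (1+r)^(−n)) = 8375.00·0.00733333 / (1 − 1.00733^(−26)).
Denominator 1 − (1+r)^(−26) = 0.173016846.
P = 61.4167 / 0.173016846 ≈ 354.98.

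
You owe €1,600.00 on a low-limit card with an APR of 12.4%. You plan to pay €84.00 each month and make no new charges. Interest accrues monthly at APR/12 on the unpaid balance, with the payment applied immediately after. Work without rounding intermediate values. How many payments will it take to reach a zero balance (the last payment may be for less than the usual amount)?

Monthly rate r = 12.4%/12 = 1.03333% = 0.0103333.
Recurrence: B ← B·(1+r) − €84.00.
Month 1: interest €16.53; balance after payment €1,532.53.
Month 2: interest €15.84; balance after payment €1,464.37.
Closed form: n = −ln(1 − rB₀/P)/ln(1+r) = −ln(0.80317)/ln(1.01033) ≈ 21.321, so the balance reaches zero during payment 22.

22 payments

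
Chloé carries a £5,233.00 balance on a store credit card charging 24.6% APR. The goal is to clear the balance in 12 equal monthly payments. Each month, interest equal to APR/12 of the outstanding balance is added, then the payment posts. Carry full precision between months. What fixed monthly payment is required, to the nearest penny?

Monthly rate r = 24.6%/12 = 2.05% = 0.0205.
Level-payment amortization: P = B₀·r / (1 − (1+r)^(−n)) = 5233.00·0.0205 / (1 − 1.0205^(−12)).
Denominator 1 − (1+r)^(−12) = 0.216130275.
P = 107.276 / 0.216130275 ≈ 496.35.

£496.35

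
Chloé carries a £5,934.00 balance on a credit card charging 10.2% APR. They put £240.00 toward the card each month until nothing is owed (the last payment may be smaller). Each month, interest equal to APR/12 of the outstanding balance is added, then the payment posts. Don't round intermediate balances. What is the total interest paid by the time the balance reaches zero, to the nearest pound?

£756

Monthly rate r = 10.2%/12 = 0.85% = 0.0085.
Payoff takes n = ⌈−ln(1 − rB₀/P)/ln(1+r)⌉ = ⌈27.874⌉ = 28 payments; the last is £209.88.
Total paid = 27·£240.00 + £209.88 = £6,689.88.
Total interest = total paid − principal = £6,689.88 − £5,934.00 = £755.88.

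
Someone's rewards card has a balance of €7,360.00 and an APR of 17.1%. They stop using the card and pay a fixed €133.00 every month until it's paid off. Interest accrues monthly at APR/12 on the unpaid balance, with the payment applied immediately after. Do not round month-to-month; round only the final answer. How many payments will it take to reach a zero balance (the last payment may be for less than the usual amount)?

Monthly rate r = 17.1%/12 = 1.425% = 0.01425.
Recurrence: B ← B·(1+r) − €133.00.
Month 1: interest €104.88; balance after payment €7,331.88.
Month 2: interest €104.48; balance after payment €7,303.36.
Closed form: n = −ln(1 − rB₀/P)/ln(1+r) = −ln(0.21143)/ln(1.01425) ≈ 109.818, so the balance reaches zero during payment 110.

110 months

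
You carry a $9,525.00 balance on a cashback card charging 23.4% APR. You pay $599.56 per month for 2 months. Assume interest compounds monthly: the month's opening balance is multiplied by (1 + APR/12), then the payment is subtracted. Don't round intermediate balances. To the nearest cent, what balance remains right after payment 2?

$8,689.29

Monthly rate r = 23.4%/12 = 1.95% = 0.0195.
Each month: B ← B·(1+r) − $599.56.
Month 1: interest $185.74; balance after payment $9,111.18.
Month 2: interest $177.67; balance after payment $8,689.29.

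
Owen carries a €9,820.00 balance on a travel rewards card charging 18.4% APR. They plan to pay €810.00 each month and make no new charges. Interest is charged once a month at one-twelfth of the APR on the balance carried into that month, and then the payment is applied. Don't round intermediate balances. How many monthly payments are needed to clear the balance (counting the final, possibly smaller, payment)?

14 months

Monthly rate r = 18.4%/12 = 1.53333% = 0.0153333.
Recurrence: B ← B·(1+r) − €810.00.
Month 1: interest €150.57; balance after payment €9,160.57.
Month 2: interest €140.46; balance after payment €8,491.04.
Closed form: n = −ln(1 − rB₀/P)/ln(1+r) = −ln(0.81411)/ln(1.01533) ≈ 13.515, so the balance reaches zero during payment 14.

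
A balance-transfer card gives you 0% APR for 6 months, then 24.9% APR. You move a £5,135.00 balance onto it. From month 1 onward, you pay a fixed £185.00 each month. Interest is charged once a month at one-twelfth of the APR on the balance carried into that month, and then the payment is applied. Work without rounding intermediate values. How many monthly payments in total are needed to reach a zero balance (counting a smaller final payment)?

36 months

Promo months 1–6 at r₀ = 0%/12 = 0; months 7+ at r₁ = 24.9%/12 = 0.02075.
After month 6 (no interest yet): B = £5,135.00 − 6·£185.00 = £4,025.00.
Then at r₁ with £185.00/mo: n₂ = −ln(1 − r₁·B/P)/ln(1+r₁) ≈ 29.24 → 30 more payments.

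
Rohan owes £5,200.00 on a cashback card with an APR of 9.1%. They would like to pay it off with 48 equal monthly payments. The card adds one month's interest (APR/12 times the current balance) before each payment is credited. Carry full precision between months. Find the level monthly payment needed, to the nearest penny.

Monthly rate r = 9.1%/12 = 0.758333% = 0.00758333.
Level-payment amortization: P = B₀·r / (1 − (1+r)^(−n)) = 5200.00·0.00758333 / (1 − 1.00758^(−48)).
Denominator 1 − (1+r)^(−48) = 0.304153905.
P = 39.4333 / 0.304153905 ≈ 129.65.

£129.65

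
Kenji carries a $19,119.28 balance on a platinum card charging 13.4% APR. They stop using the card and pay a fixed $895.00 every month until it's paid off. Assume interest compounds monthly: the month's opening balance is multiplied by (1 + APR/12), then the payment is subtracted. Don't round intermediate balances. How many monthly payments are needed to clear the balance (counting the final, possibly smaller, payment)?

Monthly rate r = 13.4%/12 = 1.11667% = 0.0111667.
Recurrence: B ← B·(1+r) − $895.00.
Month 1: interest $213.50; balance after payment $18,437.78.
Month 2: interest $205.89; balance after payment $17,748.67.
Closed form: n = −ln(1 − rB₀/P)/ln(1+r) = −ln(0.76145)/ln(1.01117) ≈ 24.541, so the balance reaches zero during payment 25.

25 months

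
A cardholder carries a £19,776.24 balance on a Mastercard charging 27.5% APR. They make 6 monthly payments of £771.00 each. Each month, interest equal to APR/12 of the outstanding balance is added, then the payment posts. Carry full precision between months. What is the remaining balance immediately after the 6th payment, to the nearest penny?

Monthly rate r = 27.5%/12 = 2.29167% = 0.0229167.
Each month: B ← B·(1+r) − £771.00.
Month 1: interest £453.21; balance after payment £19,458.45.
Month 2: interest £445.92; balance after payment £19,133.37.
Month 3: interest £438.47; balance after payment £18,800.84.
Month 4: interest £430.85; balance after payment £18,460.69.
Month 5: interest £423.06; balance after payment £18,112.75.
Month 6: interest £415.08; balance after payment £17,756.84.

£17,756.84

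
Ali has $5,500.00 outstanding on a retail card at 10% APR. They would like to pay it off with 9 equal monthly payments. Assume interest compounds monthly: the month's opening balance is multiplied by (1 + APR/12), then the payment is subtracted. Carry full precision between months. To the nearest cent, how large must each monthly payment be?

Monthly rate r = 10%/12 = 0.833333% = 0.00833333.
Level-payment amortization: P = B₀·r / (1 − (1+r)^(−n)) = 5500.00·0.00833333 / (1 − 1.00833^(−9)).
Denominator 1 − (1+r)^(−9) = 0.0719681497.
P = 45.8333 / 0.0719681497 ≈ 636.86.

$636.86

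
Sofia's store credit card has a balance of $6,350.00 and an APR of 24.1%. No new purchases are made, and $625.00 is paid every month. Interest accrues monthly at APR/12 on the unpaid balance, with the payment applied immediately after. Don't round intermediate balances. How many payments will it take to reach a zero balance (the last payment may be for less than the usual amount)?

12 payments

Monthly rate r = 24.1%/12 = 2.00833% = 0.0200833.
Recurrence: B ← B·(1+r) − $625.00.
Month 1: interest $127.53; balance after payment $5,852.53.
Month 2: interest $117.54; balance after payment $5,345.07.
Closed form: n = −ln(1 − rB₀/P)/ln(1+r) = −ln(0.79595)/ln(1.02008) ≈ 11.477, so the balance reaches zero during payment 12.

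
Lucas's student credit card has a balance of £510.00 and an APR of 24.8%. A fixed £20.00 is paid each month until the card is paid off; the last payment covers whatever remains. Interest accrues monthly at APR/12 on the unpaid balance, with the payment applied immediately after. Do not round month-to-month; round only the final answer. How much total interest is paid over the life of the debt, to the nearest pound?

£222

Monthly rate r = 24.8%/12 = 2.06667% = 0.0206667.
Payoff takes n = ⌈−ln(1 − rB₀/P)/ln(1+r)⌉ = ⌈36.599⌉ = 37 payments; the last is £12.02.
Total paid = 36·£20.00 + £12.02 = £732.02.
Total interest = total paid − principal = £732.02 − £510.00 = £222.02.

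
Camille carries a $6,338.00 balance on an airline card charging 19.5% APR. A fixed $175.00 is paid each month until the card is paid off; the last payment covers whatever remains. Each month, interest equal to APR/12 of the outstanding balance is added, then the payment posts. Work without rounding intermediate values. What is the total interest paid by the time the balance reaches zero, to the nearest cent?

Monthly rate r = 19.5%/12 = 1.625% = 0.01625.
Payoff takes n = ⌈−ln(1 − rB₀/P)/ln(1+r)⌉ = ⌈55.090⌉ = 56 payments; the last is $15.85.
Total paid = 55·$175.00 + $15.85 = $9,640.85.
Total interest = total paid − principal = $9,640.85 − $6,338.00 = $3,302.85.

$3,302.85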